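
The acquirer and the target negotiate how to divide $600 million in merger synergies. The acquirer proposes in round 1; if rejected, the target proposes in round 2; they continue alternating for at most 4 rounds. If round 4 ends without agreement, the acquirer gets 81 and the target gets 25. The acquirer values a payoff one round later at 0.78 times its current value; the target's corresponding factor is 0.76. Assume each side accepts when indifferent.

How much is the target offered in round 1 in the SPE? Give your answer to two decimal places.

Round 4 (the target proposes): the acquirer gets 81 if talks fail, so the target offers 81 and keeps 519.
Round 3 (the acquirer proposes): the target can get 519 next round, worth 0.76 × 519 = 394.44 now. The acquirer offers 394.44 and keeps 600 − 394.44 = 205.56.
Round 2 (the target proposes): the acquirer can get 205.56 next round, worth 0.78 × 205.56 = 160.3368 now; the target offers that and keeps 439.6632.
Round 1 (the acquirer proposes): the target can get 439.6632 next round, worth 0.76 × 439.6632 = 334.144032 now; the acquirer offers that and keeps 265.855968.

334.14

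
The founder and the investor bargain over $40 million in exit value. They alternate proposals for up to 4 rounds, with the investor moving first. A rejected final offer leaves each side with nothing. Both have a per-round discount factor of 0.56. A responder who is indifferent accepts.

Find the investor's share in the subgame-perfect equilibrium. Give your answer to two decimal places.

Solve by backward induction from round 4.
Round 4 (the founder proposes): rejection yields 0 for the investor; the founder offers 0 and keeps 40.
Round 3 (the investor proposes): the founder can get 40 next round, worth 0.56 × 40 = 22.4 now; the investor offers that and keeps 17.6.
Round 2 (the founder proposes): the investor can get 17.6 next round, worth 0.56 × 17.6 = 9.856 now. The founder offers 9.856 and keeps 40 − 9.856 = 30.144.
Round 1 (the investor proposes): the founder can get 30.144 next round, worth 0.56 × 30.144 = 16.88064 now; the investor offers that and keeps 23.11936.

23.12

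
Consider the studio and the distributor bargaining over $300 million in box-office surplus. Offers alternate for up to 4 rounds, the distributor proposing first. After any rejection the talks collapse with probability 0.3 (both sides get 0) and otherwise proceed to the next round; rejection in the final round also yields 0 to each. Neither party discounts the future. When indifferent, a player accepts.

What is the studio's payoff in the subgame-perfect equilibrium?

Round 4 (the studio proposes): the distributor will accept anything ≥ 0, so the studio offers 0 and keeps 300.
Round 3 (the distributor proposes): rejecting gives the studio an expected 0.7 × 300 = 210; the distributor offers that and keeps 90.
Round 2 (the studio proposes): rejecting gives the distributor an expected 0.7 × 90 = 63. The studio offers 63 and keeps 300 − 63 = 237.
Round 1 (the distributor proposes): rejecting gives the studio an expected 0.7 × 237 = 165.9; the distributor offers that and keeps 134.1.

165.9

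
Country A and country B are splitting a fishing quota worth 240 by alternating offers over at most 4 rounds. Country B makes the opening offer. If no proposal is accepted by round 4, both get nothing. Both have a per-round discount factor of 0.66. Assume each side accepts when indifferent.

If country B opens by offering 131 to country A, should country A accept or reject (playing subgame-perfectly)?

Round 4 (country A proposes): rejection yields 0 for country B; country A offers 0 and keeps 240.
Round 3 (country B proposes): country A can get 240 next round, worth 0.66 × 240 = 158.4 now, so country B offers 158.4, keeping 81.6.
Round 2 (country A proposes): country B can get 81.6 next round, worth 0.66 × 81.6 = 53.856 now. Country A offers 53.856 and keeps 240 − 53.856 = 186.144.
So by rejecting in round 1, country A gets 186.144 next round, worth 0.66 × 186.144 = 122.85504 now.
Offer 131 ≥ 122.85504, so country A accepts.

Accept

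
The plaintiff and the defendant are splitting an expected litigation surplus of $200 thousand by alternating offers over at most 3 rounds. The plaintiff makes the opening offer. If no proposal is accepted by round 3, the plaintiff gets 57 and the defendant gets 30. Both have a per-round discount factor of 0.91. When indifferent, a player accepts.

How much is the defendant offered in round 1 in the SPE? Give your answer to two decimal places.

41.22

Round 3 (the plaintiff proposes): the defendant gets 30 if talks fail, so the plaintiff offers 30 and keeps 170.
Round 2 (the defendant proposes): the plaintiff can get 170 next round, worth 0.91 × 170 = 154.7 now; the defendant offers that and keeps 45.3.
Round 1 (the plaintiff proposes): the defendant can get 45.3 next round, worth 0.91 × 45.3 = 41.223 now; the plaintiff offers that and keeps 158.777.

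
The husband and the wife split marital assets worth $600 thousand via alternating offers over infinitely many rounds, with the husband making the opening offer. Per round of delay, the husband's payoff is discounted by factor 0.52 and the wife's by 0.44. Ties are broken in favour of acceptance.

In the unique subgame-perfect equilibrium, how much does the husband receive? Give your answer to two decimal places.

In a stationary SPE each proposer offers the other exactly their discounted continuation value.
If the husband keeps x when proposing and the wife keeps y when proposing, then x = 600 − 0.44y and y = 600 − 0.52x.
Solving: x = 600(1 − 0.44) / (1 − 0.52·0.44) = 336 / 0.7712 ≈ 435.6846.
The wife gets 600 − 435.6846 ≈ 164.3154.

435.68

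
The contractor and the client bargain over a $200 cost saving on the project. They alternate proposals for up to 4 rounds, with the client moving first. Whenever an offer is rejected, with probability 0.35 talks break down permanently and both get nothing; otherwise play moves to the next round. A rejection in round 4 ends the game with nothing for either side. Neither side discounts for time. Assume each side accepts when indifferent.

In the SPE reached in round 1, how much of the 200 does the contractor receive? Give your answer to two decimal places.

100.43

Round 4 (the contractor proposes): rejection yields 0 for the client; the contractor offers 0 and keeps 200.
Round 3 (the client proposes): rejecting gives the contractor an expected 0.65 × 200 = 130, so the client offers 130, keeping 70.
Round 2 (the contractor proposes): rejecting gives the client an expected 0.65 × 70 = 45.5, so the contractor offers 45.5, keeping 154.5.
Round 1 (the client proposes): rejecting gives the contractor an expected 0.65 × 154.5 = 100.425, so the client offers 100.425, keeping 99.575.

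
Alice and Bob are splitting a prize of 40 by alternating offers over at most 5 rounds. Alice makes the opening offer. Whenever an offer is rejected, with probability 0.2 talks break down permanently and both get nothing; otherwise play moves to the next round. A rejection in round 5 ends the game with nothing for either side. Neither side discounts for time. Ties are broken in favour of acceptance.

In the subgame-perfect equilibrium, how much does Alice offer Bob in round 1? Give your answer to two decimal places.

10.50

Round 5 (Alice proposes): Bob will accept anything ≥ 0, so Alice offers 0 and keeps 40.
Round 4 (Bob proposes): rejecting gives Alice an expected 0.8 × 40 = 32. Bob offers 32 and keeps 40 − 32 = 8.
Round 3 (Alice proposes): rejecting gives Bob an expected 0.8 × 8 = 6.4, so Alice offers 6.4, keeping 33.6.
Round 2 (Bob proposes): rejecting gives Alice an expected 0.8 × 33.6 = 26.88. Bob offers 26.88 and keeps 40 − 26.88 = 13.12.
Round 1 (Alice proposes): rejecting gives Bob an expected 0.8 × 13.12 = 10.496; Alice offers that and keeps 29.504.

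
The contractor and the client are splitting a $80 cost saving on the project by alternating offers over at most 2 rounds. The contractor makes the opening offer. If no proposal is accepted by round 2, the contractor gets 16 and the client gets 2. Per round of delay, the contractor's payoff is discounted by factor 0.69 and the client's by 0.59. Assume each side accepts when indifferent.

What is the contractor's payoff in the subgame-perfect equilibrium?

Round 2 (the client proposes): the contractor gets 16 if talks fail, so the client offers 16 and keeps 64.
Round 1 (the contractor proposes): the client can get 64 next round, worth 0.59 × 64 = 37.76 now, so the contractor offers 37.76, keeping 42.24.

42.24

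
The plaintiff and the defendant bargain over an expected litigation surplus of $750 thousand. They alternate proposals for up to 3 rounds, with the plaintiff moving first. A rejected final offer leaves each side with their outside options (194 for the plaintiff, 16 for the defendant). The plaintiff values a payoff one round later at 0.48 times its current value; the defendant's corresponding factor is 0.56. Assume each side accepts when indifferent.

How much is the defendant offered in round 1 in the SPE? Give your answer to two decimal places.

222.70

By backward induction:
Round 3 (the plaintiff proposes): the defendant gets 16 if talks fail, so the plaintiff offers 16 and keeps 734.
Round 2 (the defendant proposes): the plaintiff can get 734 next round, worth 0.48 × 734 = 352.32 now; the defendant offers that and keeps 397.68.
Round 1 (the plaintiff proposes): the defendant can get 397.68 next round, worth 0.56 × 397.68 = 222.7008 now, so the plaintiff offers 222.7008, keeping 527.2992.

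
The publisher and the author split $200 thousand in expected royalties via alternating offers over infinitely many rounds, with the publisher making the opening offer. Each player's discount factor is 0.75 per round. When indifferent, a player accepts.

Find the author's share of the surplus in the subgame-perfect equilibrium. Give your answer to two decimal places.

In a stationary SPE each proposer offers the other exactly their discounted continuation value.
If the publisher keeps x when proposing and the author keeps y when proposing, then x = 200 − 0.75y and y = 200 − 0.75x.
Solving: x = 200(1 − 0.75) / (1 − 0.75·0.75) = 50 / 0.4375 ≈ 114.2857.
The author gets 200 − 114.2857 ≈ 85.7143.

85.71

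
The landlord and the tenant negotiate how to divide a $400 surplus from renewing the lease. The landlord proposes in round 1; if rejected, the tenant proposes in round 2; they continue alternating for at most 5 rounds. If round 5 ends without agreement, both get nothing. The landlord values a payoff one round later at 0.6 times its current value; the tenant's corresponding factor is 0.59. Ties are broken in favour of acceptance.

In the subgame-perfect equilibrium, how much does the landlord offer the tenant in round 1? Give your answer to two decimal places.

Round 5 (the landlord proposes): the tenant will accept anything ≥ 0, so the landlord offers 0 and keeps 400.
Round 4 (the tenant proposes): the landlord can get 400 next round, worth 0.6 × 400 = 240 now. The tenant offers 240 and keeps 400 − 240 = 160.
Round 3 (the landlord proposes): the tenant can get 160 next round, worth 0.59 × 160 = 94.4 now; the landlord offers that and keeps 305.6.
Round 2 (the tenant proposes): the landlord can get 305.6 next round, worth 0.6 × 305.6 = 183.36 now; the tenant offers that and keeps 216.64.
Round 1 (the landlord proposes): the tenant can get 216.64 next round, worth 0.59 × 216.64 = 127.8176 now. The landlord offers 127.8176 and keeps 400 − 127.8176 = 272.1824.

127.82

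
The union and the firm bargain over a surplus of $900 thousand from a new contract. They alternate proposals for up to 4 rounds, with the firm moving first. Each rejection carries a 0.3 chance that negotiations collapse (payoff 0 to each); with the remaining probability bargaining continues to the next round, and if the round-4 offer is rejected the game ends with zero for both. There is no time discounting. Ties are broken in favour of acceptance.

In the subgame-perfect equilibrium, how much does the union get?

Round 4 (the union proposes): the firm will accept anything ≥ 0, so the union offers 0 and keeps 900.
Round 3 (the firm proposes): rejecting gives the union an expected 0.7 × 900 = 630; the firm offers that and keeps 270.
Round 2 (the union proposes): rejecting gives the firm an expected 0.7 × 270 = 189; the union offers that and keeps 711.
Round 1 (the firm proposes): rejecting gives the union an expected 0.7 × 711 = 497.7, so the firm offers 497.7, keeping 402.3.

497.7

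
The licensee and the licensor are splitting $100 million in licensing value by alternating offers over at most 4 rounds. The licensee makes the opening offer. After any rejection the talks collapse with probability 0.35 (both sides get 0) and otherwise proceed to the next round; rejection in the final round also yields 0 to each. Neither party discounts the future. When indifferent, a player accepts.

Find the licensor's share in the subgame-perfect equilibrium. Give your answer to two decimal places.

50.21

By backward induction:
Round 4 (the licensor proposes): the licensee will accept anything ≥ 0, so the licensor offers 0 and keeps 100.
Round 3 (the licensee proposes): rejecting gives the licensor an expected 0.65 × 100 = 65; the licensee offers that and keeps 35.
Round 2 (the licensor proposes): rejecting gives the licensee an expected 0.65 × 35 = 22.75. The licensor offers 22.75 and keeps 100 − 22.75 = 77.25.
Round 1 (the licensee proposes): rejecting gives the licensor an expected 0.65 × 77.25 = 50.2125; the licensee offers that and keeps 49.7875.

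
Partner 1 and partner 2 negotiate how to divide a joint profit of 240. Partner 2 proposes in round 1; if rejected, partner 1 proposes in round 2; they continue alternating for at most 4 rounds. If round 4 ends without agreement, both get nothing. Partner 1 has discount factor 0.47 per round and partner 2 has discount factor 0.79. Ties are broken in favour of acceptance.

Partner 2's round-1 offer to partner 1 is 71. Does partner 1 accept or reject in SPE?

Round 4 (partner 1 proposes): rejection yields 0 for partner 2; partner 1 offers 0 and keeps 240.
Round 3 (partner 2 proposes): partner 1 can get 240 next round, worth 0.47 × 240 = 112.8 now, so partner 2 offers 112.8, keeping 127.2.
Round 2 (partner 1 proposes): partner 2 can get 127.2 next round, worth 0.79 × 127.2 = 100.488 now; partner 1 offers that and keeps 139.512.
So by rejecting in round 1, partner 1 gets 139.512 next round, worth 0.47 × 139.512 = 65.57064 now.
Offer 71 ≥ 65.57064, so partner 1 accepts.

Accept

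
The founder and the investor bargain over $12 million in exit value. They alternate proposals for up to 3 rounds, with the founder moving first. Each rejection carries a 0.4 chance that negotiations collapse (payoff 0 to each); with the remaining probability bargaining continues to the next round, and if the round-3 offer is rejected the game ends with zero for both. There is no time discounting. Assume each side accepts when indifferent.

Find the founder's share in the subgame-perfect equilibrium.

9.12

Round 3 (the founder proposes): the investor will accept anything ≥ 0, so the founder offers 0 and keeps 12.
Round 2 (the investor proposes): rejecting gives the founder an expected 0.6 × 12 = 7.2; the investor offers that and keeps 4.8.
Round 1 (the founder proposes): rejecting gives the investor an expected 0.6 × 4.8 = 2.88. The founder offers 2.88 and keeps 12 − 2.88 = 9.12.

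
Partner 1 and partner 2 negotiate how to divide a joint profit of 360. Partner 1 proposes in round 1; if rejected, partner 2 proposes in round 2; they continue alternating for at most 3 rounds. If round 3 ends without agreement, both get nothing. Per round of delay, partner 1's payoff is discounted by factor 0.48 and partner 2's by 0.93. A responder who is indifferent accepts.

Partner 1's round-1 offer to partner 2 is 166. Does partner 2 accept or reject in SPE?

Round 3 (partner 1 proposes): rejection yields 0 for partner 2; partner 1 offers 0 and keeps 360.
Round 2 (partner 2 proposes): partner 1 can get 360 next round, worth 0.48 × 360 = 172.8 now; partner 2 offers that and keeps 187.2.
So by rejecting in round 1, partner 2 gets 187.2 next round, worth 0.93 × 187.2 = 174.096 now.
Offer 166 < 174.096, so partner 2 rejects.

Reject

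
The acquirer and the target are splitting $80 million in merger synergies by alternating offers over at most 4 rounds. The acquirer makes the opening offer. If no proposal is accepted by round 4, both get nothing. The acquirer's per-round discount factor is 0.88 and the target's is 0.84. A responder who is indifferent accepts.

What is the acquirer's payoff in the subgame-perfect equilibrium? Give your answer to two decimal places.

Work backward from the last round.
Round 4 (the target proposes): the acquirer will accept anything ≥ 0, so the target offers 0 and keeps 80.
Round 3 (the acquirer proposes): the target can get 80 next round, worth 0.84 × 80 = 67.2 now, so the acquirer offers 67.2, keeping 12.8.
Round 2 (the target proposes): the acquirer can get 12.8 next round, worth 0.88 × 12.8 = 11.264 now; the target offers that and keeps 68.736.
Round 1 (the acquirer proposes): the target can get 68.736 next round, worth 0.84 × 68.736 = 57.73824 now. The acquirer offers 57.73824 and keeps 80 − 57.73824 = 22.26176.

22.26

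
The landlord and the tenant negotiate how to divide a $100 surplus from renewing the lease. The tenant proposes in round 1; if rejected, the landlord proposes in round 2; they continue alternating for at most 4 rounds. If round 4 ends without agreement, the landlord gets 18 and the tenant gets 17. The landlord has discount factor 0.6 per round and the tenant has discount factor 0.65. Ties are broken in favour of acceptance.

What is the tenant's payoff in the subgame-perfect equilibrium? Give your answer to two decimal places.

Round 4 (the landlord proposes): the tenant gets 17 if talks fail, so the landlord offers 17 and keeps 83.
Round 3 (the tenant proposes): the landlord can get 83 next round, worth 0.6 × 83 = 49.8 now; the tenant offers that and keeps 50.2.
Round 2 (the landlord proposes): the tenant can get 50.2 next round, worth 0.65 × 50.2 = 32.63 now, so the landlord offers 32.63, keeping 67.37.
Round 1 (the tenant proposes): the landlord can get 67.37 next round, worth 0.6 × 67.37 = 40.422 now. The tenant offers 40.422 and keeps 100 − 40.422 = 59.578.

59.58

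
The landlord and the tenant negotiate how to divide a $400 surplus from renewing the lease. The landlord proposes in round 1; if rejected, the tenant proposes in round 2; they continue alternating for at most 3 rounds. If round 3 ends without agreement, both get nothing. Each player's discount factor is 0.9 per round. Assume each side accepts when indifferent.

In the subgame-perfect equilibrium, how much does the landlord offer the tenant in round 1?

Round 3 (the landlord proposes): the tenant will accept anything ≥ 0, so the landlord offers 0 and keeps 400.
Round 2 (the tenant proposes): the landlord can get 400 next round, worth 0.9 × 400 = 360 now, so the tenant offers 360, keeping 40.
Round 1 (the landlord proposes): the tenant can get 40 next round, worth 0.9 × 40 = 36 now, so the landlord offers 36, keeping 364.

36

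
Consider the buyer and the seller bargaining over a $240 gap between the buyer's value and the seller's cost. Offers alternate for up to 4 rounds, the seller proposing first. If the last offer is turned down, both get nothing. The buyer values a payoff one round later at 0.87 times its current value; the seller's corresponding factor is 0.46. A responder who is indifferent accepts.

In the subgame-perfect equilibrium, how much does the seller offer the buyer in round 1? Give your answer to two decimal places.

Round 4 (the buyer proposes): the seller will accept anything ≥ 0, so the buyer offers 0 and keeps 240.
Round 3 (the seller proposes): the buyer can get 240 next round, worth 0.87 × 240 = 208.8 now. The seller offers 208.8 and keeps 240 − 208.8 = 31.2.
Round 2 (the buyer proposes): the seller can get 31.2 next round, worth 0.46 × 31.2 = 14.352 now. The buyer offers 14.352 and keeps 240 − 14.352 = 225.648.
Round 1 (the seller proposes): the buyer can get 225.648 next round, worth 0.87 × 225.648 = 196.31376 now; the seller offers that and keeps 43.68624.

196.31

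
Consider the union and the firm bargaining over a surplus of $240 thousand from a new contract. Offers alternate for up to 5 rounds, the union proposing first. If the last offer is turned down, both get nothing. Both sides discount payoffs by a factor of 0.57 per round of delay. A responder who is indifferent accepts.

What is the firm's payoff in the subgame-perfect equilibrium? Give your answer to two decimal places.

77.94

Round 5 (the union proposes): the firm will accept anything ≥ 0, so the union offers 0 and keeps 240.
Round 4 (the firm proposes): the union can get 240 next round, worth 0.57 × 240 = 136.8 now, so the firm offers 136.8, keeping 103.2.
Round 3 (the union proposes): the firm can get 103.2 next round, worth 0.57 × 103.2 = 58.824 now. The union offers 58.824 and keeps 240 − 58.824 = 181.176.
Round 2 (the firm proposes): the union can get 181.176 next round, worth 0.57 × 181.176 = 103.27032 now, so the firm offers 103.27032, keeping 136.72968.
Round 1 (the union proposes): the firm can get 136.72968 next round, worth 0.57 × 136.72968 = 77.9359176 now, so the union offers 77.9359176, keeping 162.0640824.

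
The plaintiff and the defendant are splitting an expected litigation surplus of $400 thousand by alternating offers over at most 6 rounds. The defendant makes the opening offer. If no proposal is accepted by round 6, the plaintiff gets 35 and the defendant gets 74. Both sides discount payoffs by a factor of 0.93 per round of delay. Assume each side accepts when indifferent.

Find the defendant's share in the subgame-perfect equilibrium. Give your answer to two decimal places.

124.64

By backward induction:
Round 6 (the plaintiff proposes): the defendant gets 74 if talks fail, so the plaintiff offers 74 and keeps 326.
Round 5 (the defendant proposes): the plaintiff can get 326 next round, worth 0.93 × 326 = 303.18 now. The defendant offers 303.18 and keeps 400 − 303.18 = 96.82.
Round 4 (the plaintiff proposes): the defendant can get 96.82 next round, worth 0.93 × 96.82 = 90.0426 now, so the plaintiff offers 90.0426, keeping 309.9574.
Round 3 (the defendant proposes): the plaintiff can get 309.9574 next round, worth 0.93 × 309.9574 = 288.260382 now. The defendant offers 288.260382 and keeps 400 − 288.260382 = 111.739618.
Round 2 (the plaintiff proposes): the defendant can get 111.739618 next round, worth 0.93 × 111.739618 = 103.91784474 now. The plaintiff offers 103.91784474 and keeps 400 − 103.91784474 = 296.08215526.
Round 1 (the defendant proposes): the plaintiff can get 296.08215526 next round, worth 0.93 × 296.08215526 = 275.3564043918 now, so the defendant offers 275.3564043918, keeping 124.6435956082.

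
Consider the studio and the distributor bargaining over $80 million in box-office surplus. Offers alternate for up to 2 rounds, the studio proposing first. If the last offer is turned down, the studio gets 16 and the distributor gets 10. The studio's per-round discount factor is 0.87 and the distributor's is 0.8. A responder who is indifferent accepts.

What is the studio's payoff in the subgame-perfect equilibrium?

28.8

Round 2 (the distributor proposes): the studio gets 16 if talks fail, so the distributor offers 16 and keeps 64.
Round 1 (the studio proposes): the distributor can get 64 next round, worth 0.8 × 64 = 51.2 now, so the studio offers 51.2, keeping 28.8.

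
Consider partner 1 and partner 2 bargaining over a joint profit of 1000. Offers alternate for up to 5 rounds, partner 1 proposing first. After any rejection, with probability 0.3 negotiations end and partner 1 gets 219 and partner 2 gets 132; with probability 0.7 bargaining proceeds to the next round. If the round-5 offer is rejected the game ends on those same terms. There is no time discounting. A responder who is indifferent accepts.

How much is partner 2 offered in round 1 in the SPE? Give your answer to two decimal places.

By backward induction:
Round 5 (partner 1 proposes): partner 2 gets 132 if talks fail, so partner 1 offers 132 and keeps 868.
Round 4 (partner 2 proposes): rejecting gives partner 1 an expected 0.7 × 868 + 0.3 × 219 = 673.3; partner 2 offers that and keeps 326.7.
Round 3 (partner 1 proposes): rejecting gives partner 2 an expected 0.7 × 326.7 + 0.3 × 132 = 268.29. Partner 1 offers 268.29 and keeps 1000 − 268.29 = 731.71.
Round 2 (partner 2 proposes): rejecting gives partner 1 an expected 0.7 × 731.71 + 0.3 × 219 = 577.897. Partner 2 offers 577.897 and keeps 1000 − 577.897 = 422.103.
Round 1 (partner 1 proposes): rejecting gives partner 2 an expected 0.7 × 422.103 + 0.3 × 132 = 335.0721, so partner 1 offers 335.0721, keeping 664.9279.

335.07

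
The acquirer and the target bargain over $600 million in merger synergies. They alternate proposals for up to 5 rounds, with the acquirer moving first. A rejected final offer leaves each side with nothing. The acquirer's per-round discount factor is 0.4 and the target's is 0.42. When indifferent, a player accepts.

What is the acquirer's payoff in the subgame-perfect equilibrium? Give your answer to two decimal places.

423.40

Round 5 (the acquirer proposes): the target will accept anything ≥ 0, so the acquirer offers 0 and keeps 600.
Round 4 (the target proposes): the acquirer can get 600 next round, worth 0.4 × 600 = 240 now; the target offers that and keeps 360.
Round 3 (the acquirer proposes): the target can get 360 next round, worth 0.42 × 360 = 151.2 now. The acquirer offers 151.2 and keeps 600 − 151.2 = 448.8.
Round 2 (the target proposes): the acquirer can get 448.8 next round, worth 0.4 × 448.8 = 179.52 now, so the target offers 179.52, keeping 420.48.
Round 1 (the acquirer proposes): the target can get 420.48 next round, worth 0.42 × 420.48 = 176.6016 now; the acquirer offers that and keeps 423.3984.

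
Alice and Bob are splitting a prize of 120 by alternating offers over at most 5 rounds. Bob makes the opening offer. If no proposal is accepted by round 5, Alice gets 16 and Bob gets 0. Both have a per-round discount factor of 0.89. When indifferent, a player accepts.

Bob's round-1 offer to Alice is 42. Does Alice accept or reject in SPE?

Round 5 (Bob proposes): Alice gets 16 if talks fail, so Bob offers 16 and keeps 104.
Round 4 (Alice proposes): Bob can get 104 next round, worth 0.89 × 104 = 92.56 now; Alice offers that and keeps 27.44.
Round 3 (Bob proposes): Alice can get 27.44 next round, worth 0.89 × 27.44 = 24.4216 now. Bob offers 24.4216 and keeps 120 − 24.4216 = 95.5784.
Round 2 (Alice proposes): Bob can get 95.5784 next round, worth 0.89 × 95.5784 = 85.064776 now; Alice offers that and keeps 34.935224.
So by rejecting in round 1, Alice gets 34.935224 next round, worth 0.89 × 34.935224 = 31.09234936 now.
Offer 42 ≥ 31.09234936, so Alice accepts.

Accept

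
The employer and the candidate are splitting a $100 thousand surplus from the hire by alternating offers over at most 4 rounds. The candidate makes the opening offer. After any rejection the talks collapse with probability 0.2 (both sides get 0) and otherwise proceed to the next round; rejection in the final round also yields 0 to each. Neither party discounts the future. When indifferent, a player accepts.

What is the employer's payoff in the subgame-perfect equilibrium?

67.2

By backward induction:
Round 4 (the employer proposes): rejection yields 0 for the candidate; the employer offers 0 and keeps 100.
Round 3 (the candidate proposes): rejecting gives the employer an expected 0.8 × 100 = 80. The candidate offers 80 and keeps 100 − 80 = 20.
Round 2 (the employer proposes): rejecting gives the candidate an expected 0.8 × 20 = 16, so the employer offers 16, keeping 84.
Round 1 (the candidate proposes): rejecting gives the employer an expected 0.8 × 84 = 67.2; the candidate offers that and keeps 32.8.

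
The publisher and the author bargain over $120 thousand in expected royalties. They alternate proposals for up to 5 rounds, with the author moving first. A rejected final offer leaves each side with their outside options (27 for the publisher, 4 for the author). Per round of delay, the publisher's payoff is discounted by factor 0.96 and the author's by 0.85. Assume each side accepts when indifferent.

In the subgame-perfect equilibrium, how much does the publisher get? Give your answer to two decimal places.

49.36

Work backward from the last round.
Round 5 (the author proposes): the publisher gets 27 if talks fail, so the author offers 27 and keeps 93.
Round 4 (the publisher proposes): the author can get 93 next round, worth 0.85 × 93 = 79.05 now, so the publisher offers 79.05, keeping 40.95.
Round 3 (the author proposes): the publisher can get 40.95 next round, worth 0.96 × 40.95 = 39.312 now. The author offers 39.312 and keeps 120 − 39.312 = 80.688.
Round 2 (the publisher proposes): the author can get 80.688 next round, worth 0.85 × 80.688 = 68.5848 now. The publisher offers 68.5848 and keeps 120 − 68.5848 = 51.4152.
Round 1 (the author proposes): the publisher can get 51.4152 next round, worth 0.96 × 51.4152 = 49.358592 now; the author offers that and keeps 70.641408.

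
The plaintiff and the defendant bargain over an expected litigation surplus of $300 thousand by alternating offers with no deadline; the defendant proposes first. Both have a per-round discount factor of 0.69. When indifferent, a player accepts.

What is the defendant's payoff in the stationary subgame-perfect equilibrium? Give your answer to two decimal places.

Let x be the defendant's share when the defendant proposes and y be the plaintiff's share when the plaintiff proposes.
The plaintiff accepts iff offered ≥ 0.69·y, so x = 300 − 0.69y. Symmetrically y = 300 − 0.69x.
Substituting: x = 300 − 0.69(300 − 0.69x), giving x(1 − 0.69·0.69) = 300(1 − 0.69).
So x = 300 × 0.31 / 0.5239 ≈ 177.5148, and the plaintiff receives 300 − x ≈ 122.4852.

177.51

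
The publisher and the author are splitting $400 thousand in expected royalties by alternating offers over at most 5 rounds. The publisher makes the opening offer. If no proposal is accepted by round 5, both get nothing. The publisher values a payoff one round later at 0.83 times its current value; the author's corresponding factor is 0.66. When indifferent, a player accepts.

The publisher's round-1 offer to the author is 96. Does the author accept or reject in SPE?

Round 5 (the publisher proposes): rejection yields 0 for the author; the publisher offers 0 and keeps 400.
Round 4 (the author proposes): the publisher can get 400 next round, worth 0.83 × 400 = 332 now, so the author offers 332, keeping 68.
Round 3 (the publisher proposes): the author can get 68 next round, worth 0.66 × 68 = 44.88 now. The publisher offers 44.88 and keeps 400 − 44.88 = 355.12.
Round 2 (the author proposes): the publisher can get 355.12 next round, worth 0.83 × 355.12 = 294.7496 now; the author offers that and keeps 105.2504.
So by rejecting in round 1, the author gets 105.2504 next round, worth 0.66 × 105.2504 = 69.465264 now.
Offer 96 ≥ 69.465264, so the author accepts.

Accept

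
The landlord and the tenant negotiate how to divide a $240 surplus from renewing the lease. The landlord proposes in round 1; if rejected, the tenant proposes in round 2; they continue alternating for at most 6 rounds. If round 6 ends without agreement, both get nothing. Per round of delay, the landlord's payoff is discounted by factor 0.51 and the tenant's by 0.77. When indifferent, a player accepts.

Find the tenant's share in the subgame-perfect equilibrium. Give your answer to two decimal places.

Round 6 (the tenant proposes): rejection yields 0 for the landlord; the tenant offers 0 and keeps 240.
Round 5 (the landlord proposes): the tenant can get 240 next round, worth 0.77 × 240 = 184.8 now. The landlord offers 184.8 and keeps 240 − 184.8 = 55.2.
Round 4 (the tenant proposes): the landlord can get 55.2 next round, worth 0.51 × 55.2 = 28.152 now. The tenant offers 28.152 and keeps 240 − 28.152 = 211.848.
Round 3 (the landlord proposes): the tenant can get 211.848 next round, worth 0.77 × 211.848 = 163.12296 now. The landlord offers 163.12296 and keeps 240 − 163.12296 = 76.87704.
Round 2 (the tenant proposes): the landlord can get 76.87704 next round, worth 0.51 × 76.87704 = 39.2072904 now, so the tenant offers 39.2072904, keeping 200.7927096.
Round 1 (the landlord proposes): the tenant can get 200.7927096 next round, worth 0.77 × 200.7927096 = 154.610386392 now. The landlord offers 154.610386392 and keeps 240 − 154.610386392 = 85.389613608.

154.61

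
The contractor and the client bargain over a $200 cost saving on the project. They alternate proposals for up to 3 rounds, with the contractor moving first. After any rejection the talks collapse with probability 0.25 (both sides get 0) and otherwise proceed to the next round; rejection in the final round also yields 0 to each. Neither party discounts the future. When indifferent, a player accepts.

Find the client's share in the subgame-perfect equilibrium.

37.5

By backward induction:
Round 3 (the contractor proposes): the client will accept anything ≥ 0, so the contractor offers 0 and keeps 200.
Round 2 (the client proposes): rejecting gives the contractor an expected 0.75 × 200 = 150, so the client offers 150, keeping 50.
Round 1 (the contractor proposes): rejecting gives the client an expected 0.75 × 50 = 37.5, so the contractor offers 37.5, keeping 162.5.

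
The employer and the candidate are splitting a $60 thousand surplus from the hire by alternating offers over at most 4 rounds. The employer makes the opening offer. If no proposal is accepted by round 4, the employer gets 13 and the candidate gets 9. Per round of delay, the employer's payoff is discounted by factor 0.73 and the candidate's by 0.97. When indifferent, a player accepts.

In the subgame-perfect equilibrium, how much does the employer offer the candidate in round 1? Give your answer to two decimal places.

Round 4 (the candidate proposes): the employer gets 13 if talks fail, so the candidate offers 13 and keeps 47.
Round 3 (the employer proposes): the candidate can get 47 next round, worth 0.97 × 47 = 45.59 now. The employer offers 45.59 and keeps 60 − 45.59 = 14.41.
Round 2 (the candidate proposes): the employer can get 14.41 next round, worth 0.73 × 14.41 = 10.5193 now; the candidate offers that and keeps 49.4807.
Round 1 (the employer proposes): the candidate can get 49.4807 next round, worth 0.97 × 49.4807 = 47.996279 now; the employer offers that and keeps 12.003721.

48.00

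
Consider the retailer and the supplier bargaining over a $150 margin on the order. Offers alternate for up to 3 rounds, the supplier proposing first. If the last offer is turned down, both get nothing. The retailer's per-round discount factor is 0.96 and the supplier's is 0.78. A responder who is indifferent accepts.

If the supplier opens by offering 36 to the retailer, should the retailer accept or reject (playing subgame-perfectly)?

Round 3 (the supplier proposes): rejection yields 0 for the retailer; the supplier offers 0 and keeps 150.
Round 2 (the retailer proposes): the supplier can get 150 next round, worth 0.78 × 150 = 117 now; the retailer offers that and keeps 33.
So by rejecting in round 1, the retailer gets 33 next round, worth 0.96 × 33 = 31.68 now.
Offer 36 ≥ 31.68, so the retailer accepts.

Accept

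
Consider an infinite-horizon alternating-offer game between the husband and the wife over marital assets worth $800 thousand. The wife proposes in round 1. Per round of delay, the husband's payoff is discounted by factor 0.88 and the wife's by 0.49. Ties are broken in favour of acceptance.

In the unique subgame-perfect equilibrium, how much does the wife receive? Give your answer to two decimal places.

168.78

Let x be the wife's share when the wife proposes and y be the husband's share when the husband proposes.
The husband accepts iff offered ≥ 0.88·y, so x = 800 − 0.88y. Symmetrically y = 800 − 0.49x.
Substituting: x = 800 − 0.88(800 − 0.49x), giving x(1 − 0.49·0.88) = 800(1 − 0.88).
So x = 800 × 0.12 / 0.5688 ≈ 168.7764, and the husband receives 800 − x ≈ 631.2236.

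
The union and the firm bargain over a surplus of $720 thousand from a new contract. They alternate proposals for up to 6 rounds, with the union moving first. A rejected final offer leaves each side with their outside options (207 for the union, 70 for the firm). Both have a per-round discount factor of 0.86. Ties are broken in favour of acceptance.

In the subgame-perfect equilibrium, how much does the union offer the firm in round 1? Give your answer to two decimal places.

392.13

Round 6 (the firm proposes): the union gets 207 if talks fail, so the firm offers 207 and keeps 513.
Round 5 (the union proposes): the firm can get 513 next round, worth 0.86 × 513 = 441.18 now; the union offers that and keeps 278.82.
Round 4 (the firm proposes): the union can get 278.82 next round, worth 0.86 × 278.82 = 239.7852 now; the firm offers that and keeps 480.2148.
Round 3 (the union proposes): the firm can get 480.2148 next round, worth 0.86 × 480.2148 = 412.984728 now. The union offers 412.984728 and keeps 720 − 412.984728 = 307.015272.
Round 2 (the firm proposes): the union can get 307.015272 next round, worth 0.86 × 307.015272 = 264.03313392 now, so the firm offers 264.03313392, keeping 455.96686608.
Round 1 (the union proposes): the firm can get 455.96686608 next round, worth 0.86 × 455.96686608 = 392.1315048288 now, so the union offers 392.1315048288, keeping 327.8684951712.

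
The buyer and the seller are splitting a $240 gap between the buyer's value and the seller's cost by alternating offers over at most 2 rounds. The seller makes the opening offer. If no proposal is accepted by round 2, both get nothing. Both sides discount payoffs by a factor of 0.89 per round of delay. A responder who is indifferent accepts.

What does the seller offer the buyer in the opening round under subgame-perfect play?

213.6

Round 2 (the buyer proposes): rejection yields 0 for the seller; the buyer offers 0 and keeps 240.
Round 1 (the seller proposes): the buyer can get 240 next round, worth 0.89 × 240 = 213.6 now; the seller offers that and keeps 26.4.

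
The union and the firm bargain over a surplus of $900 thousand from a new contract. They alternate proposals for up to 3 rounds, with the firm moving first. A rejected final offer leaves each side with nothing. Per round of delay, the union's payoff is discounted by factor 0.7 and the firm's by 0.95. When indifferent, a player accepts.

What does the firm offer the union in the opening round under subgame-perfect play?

Round 3 (the firm proposes): rejection yields 0 for the union; the firm offers 0 and keeps 900.
Round 2 (the union proposes): the firm can get 900 next round, worth 0.95 × 900 = 855 now, so the union offers 855, keeping 45.
Round 1 (the firm proposes): the union can get 45 next round, worth 0.7 × 45 = 31.5 now; the firm offers that and keeps 868.5.

31.5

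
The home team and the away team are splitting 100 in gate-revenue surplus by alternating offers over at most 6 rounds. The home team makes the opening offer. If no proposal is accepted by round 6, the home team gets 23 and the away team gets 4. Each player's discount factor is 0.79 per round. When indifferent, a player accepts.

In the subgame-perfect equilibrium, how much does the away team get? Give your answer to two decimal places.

50.64

Solve by backward induction from round 6.
Round 6 (the away team proposes): the home team gets 23 if talks fail, so the away team offers 23 and keeps 77.
Round 5 (the home team proposes): the away team can get 77 next round, worth 0.79 × 77 = 60.83 now. The home team offers 60.83 and keeps 100 − 60.83 = 39.17.
Round 4 (the away team proposes): the home team can get 39.17 next round, worth 0.79 × 39.17 = 30.9443 now, so the away team offers 30.9443, keeping 69.0557.
Round 3 (the home team proposes): the away team can get 69.0557 next round, worth 0.79 × 69.0557 = 54.554003 now; the home team offers that and keeps 45.445997.
Round 2 (the away team proposes): the home team can get 45.445997 next round, worth 0.79 × 45.445997 = 35.90233763 now; the away team offers that and keeps 64.09766237.
Round 1 (the home team proposes): the away team can get 64.09766237 next round, worth 0.79 × 64.09766237 = 50.6371532723 now; the home team offers that and keeps 49.3628467277.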